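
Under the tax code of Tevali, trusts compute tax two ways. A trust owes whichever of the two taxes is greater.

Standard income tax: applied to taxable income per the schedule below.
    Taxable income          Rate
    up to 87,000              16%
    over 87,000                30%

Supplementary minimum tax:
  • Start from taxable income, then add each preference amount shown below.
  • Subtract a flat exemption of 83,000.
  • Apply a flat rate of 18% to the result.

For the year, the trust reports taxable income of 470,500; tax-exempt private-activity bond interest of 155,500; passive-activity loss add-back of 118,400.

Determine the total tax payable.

Standard income tax:
  87,000 × 16% = 13,920
  383,500 × 30% = 115,050
  → 128,970

Supplementary minimum tax:
  Adjusted income: 470,500 + 155,500 + 118,400 = 744,400
  Less exemption 83,000 → base 661,400
  661,400 × 18% = 119,052

128,970 > 119,052, so the standard income tax governs.

128,970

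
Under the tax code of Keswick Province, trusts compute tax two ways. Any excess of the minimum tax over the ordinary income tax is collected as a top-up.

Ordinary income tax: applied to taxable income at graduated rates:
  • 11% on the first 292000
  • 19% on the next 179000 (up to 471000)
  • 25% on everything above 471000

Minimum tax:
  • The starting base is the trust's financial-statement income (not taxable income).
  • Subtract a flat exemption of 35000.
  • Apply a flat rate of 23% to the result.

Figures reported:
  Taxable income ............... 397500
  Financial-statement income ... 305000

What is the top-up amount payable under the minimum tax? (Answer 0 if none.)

9935

Ordinary income tax:
  292000 × 11% = 32120
  105500 × 19% = 20045
  → 52165

Minimum tax:
  Base (financial-statement income): 305000
  Less exemption 35000 → base 270000
  270000 × 23% = 62100

Excess of minimum tax over ordinary income tax: 62100 − 52165 = 9935.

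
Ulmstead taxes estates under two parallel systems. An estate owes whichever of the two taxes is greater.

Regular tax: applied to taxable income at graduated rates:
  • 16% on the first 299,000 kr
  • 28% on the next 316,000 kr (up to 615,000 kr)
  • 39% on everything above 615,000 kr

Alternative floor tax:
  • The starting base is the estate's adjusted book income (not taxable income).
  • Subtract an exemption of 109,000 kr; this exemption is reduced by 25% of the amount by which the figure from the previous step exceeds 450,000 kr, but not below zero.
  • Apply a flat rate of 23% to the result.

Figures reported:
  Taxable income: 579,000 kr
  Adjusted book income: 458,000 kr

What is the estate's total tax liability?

126,240 kr

Regular tax:
  299,000 kr × 16% = 47,840 kr
  280,000 kr × 28% = 78,400 kr
  → 126,240 kr

Alternative floor tax:
  Base (adjusted book income): 458,000 kr
  Exemption: 109,000 kr − 25% × (458,000 kr − 450,000 kr) = 109,000 kr − 2,000 kr = 107,000 kr
  Base: 458,000 kr − 107,000 kr = 351,000 kr
  351,000 kr × 23% = 80,730 kr

126,240 kr > 80,730 kr, so the regular tax governs.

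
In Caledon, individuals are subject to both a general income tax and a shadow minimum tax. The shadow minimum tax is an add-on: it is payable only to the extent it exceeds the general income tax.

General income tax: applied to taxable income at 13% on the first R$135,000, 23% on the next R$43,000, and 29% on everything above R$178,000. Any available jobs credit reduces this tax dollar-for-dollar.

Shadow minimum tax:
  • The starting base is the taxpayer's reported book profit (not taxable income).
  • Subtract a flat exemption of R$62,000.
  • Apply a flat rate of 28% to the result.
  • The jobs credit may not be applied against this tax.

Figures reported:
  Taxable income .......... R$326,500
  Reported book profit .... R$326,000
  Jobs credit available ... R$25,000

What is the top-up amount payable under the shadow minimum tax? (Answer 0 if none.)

R$28,415

General income tax:
  R$135,000 × 13% = R$17,550
  R$43,000 × 23% = R$9,890
  R$148,500 × 29% = R$43,065
  → R$70,505
  Less jobs credit R$25,000 → R$45,505

Shadow minimum tax:
  Base (reported book profit): R$326,000
  Less exemption R$62,000 → base R$264,000
  R$264,000 × 28% = R$73,920

Excess of shadow minimum tax over general income tax: R$73,920 − R$45,505 = R$28,415.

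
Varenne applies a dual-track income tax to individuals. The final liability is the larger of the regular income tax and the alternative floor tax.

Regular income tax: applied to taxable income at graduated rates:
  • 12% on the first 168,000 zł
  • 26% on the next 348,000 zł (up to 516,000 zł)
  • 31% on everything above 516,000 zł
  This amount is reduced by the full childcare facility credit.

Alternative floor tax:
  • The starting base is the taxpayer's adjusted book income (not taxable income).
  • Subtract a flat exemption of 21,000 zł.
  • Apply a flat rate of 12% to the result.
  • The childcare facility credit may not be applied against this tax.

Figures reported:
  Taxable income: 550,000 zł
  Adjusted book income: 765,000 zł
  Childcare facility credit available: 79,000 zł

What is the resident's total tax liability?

89,280 zł

Regular income tax:
  168,000 zł × 12% = 20,160 zł
  348,000 zł × 26% = 90,480 zł
  34,000 zł × 31% = 10,540 zł
  → 121,180 zł
  Less childcare facility credit 79,000 zł → 42,180 zł

Alternative floor tax:
  Base (adjusted book income): 765,000 zł
  Less exemption 21,000 zł → base 744,000 zł
  744,000 zł × 12% = 89,280 zł

89,280 zł > 42,180 zł, so the alternative floor tax is the binding amount.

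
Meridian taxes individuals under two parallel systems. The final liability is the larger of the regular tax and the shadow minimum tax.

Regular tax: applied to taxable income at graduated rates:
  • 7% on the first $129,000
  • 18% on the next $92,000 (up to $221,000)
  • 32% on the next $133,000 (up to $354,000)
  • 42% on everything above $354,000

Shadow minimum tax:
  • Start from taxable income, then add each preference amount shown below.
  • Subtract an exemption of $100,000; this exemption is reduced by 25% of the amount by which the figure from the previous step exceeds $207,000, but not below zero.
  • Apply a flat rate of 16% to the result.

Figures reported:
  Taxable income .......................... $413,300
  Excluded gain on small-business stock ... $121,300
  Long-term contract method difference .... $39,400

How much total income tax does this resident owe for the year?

Shadow minimum tax:
  Adjusted income: $413,300 + $121,300 + $39,400 = $574,000
  Exemption: $100,000 − 25% × ($574,000 − $207,000) = $100,000 − $91,750 = $8,250
  Base: $574,000 − $8,250 = $565,750
  $565,750 × 16% = $90,520

Regular tax:
  $129,000 × 7% = $9,030
  $92,000 × 18% = $16,560
  $133,000 × 32% = $42,560
  $59,300 × 42% = $24,906
  → $93,056

$93,056 > $90,520, so the regular tax governs.

$93,056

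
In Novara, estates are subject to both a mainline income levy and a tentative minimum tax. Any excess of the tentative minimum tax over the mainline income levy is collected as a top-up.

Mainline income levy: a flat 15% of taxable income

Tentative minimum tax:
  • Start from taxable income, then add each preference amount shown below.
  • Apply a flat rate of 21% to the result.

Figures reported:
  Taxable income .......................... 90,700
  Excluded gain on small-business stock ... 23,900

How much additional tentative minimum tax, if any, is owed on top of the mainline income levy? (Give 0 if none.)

Tentative minimum tax:
  Adjusted income: 90,700 + 23,900 = 114,600
  114,600 × 21% = 24,066

Mainline income levy:
  90,700 × 15% = 13,605

Excess of tentative minimum tax over mainline income levy: 24,066 − 13,605 = 10,461.

10,461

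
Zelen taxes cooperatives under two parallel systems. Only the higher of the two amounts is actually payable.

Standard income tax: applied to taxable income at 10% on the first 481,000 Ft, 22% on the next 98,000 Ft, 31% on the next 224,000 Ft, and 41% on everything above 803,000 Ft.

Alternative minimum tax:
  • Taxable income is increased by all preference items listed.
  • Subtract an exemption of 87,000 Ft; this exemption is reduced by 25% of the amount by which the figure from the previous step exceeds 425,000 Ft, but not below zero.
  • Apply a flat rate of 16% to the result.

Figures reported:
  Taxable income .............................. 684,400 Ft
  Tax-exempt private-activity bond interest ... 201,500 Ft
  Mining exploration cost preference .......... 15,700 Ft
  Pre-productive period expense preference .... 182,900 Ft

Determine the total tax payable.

173,520 Ft

Standard income tax:
  481,000 Ft × 10% = 48,100 Ft
  98,000 Ft × 22% = 21,560 Ft
  105,400 Ft × 31% = 32,674 Ft
  → 102,334 Ft

Alternative minimum tax:
  Adjusted income: 684,400 Ft + 201,500 Ft + 15,700 Ft + 182,900 Ft = 1,084,500 Ft
  Exemption: 25% × (1,084,500 Ft − 425,000 Ft) = 164,875 Ft ≥ 87,000 Ft, so the exemption is fully phased out
  Base: 1,084,500 Ft − 0 Ft = 1,084,500 Ft
  1,084,500 Ft × 16% = 173,520 Ft

173,520 Ft > 102,334 Ft, so the alternative minimum tax is the binding amount.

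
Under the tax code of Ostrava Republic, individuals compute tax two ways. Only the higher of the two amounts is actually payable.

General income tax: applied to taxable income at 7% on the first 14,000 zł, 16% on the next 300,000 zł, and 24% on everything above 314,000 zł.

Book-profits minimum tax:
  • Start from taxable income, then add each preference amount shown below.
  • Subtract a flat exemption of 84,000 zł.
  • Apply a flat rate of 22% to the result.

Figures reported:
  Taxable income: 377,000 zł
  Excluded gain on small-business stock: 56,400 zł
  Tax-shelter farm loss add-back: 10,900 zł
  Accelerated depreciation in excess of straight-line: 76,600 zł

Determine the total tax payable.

96,118 zł

Book-profits minimum tax:
  Adjusted income: 377,000 zł + 56,400 zł + 10,900 zł + 76,600 zł = 520,900 zł
  Less exemption 84,000 zł → base 436,900 zł
  436,900 zł × 22% = 96,118 zł

General income tax:
  14,000 zł × 7% = 980 zł
  300,000 zł × 16% = 48,000 zł
  63,000 zł × 24% = 15,120 zł
  → 64,100 zł

96,118 zł > 64,100 zł, so the book-profits minimum tax is the binding amount.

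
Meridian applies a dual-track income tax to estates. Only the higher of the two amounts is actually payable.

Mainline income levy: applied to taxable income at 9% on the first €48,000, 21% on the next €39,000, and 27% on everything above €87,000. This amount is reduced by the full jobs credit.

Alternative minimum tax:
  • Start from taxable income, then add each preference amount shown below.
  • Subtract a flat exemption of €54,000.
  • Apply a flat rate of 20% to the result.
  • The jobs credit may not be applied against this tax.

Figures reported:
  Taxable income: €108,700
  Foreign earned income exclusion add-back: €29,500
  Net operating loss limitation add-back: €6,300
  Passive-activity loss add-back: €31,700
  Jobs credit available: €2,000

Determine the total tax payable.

Mainline income levy:
  €48,000 × 9% = €4,320
  €39,000 × 21% = €8,190
  €21,700 × 27% = €5,859
  → €18,369
  Less jobs credit €2,000 → €16,369

Alternative minimum tax:
  Adjusted income: €108,700 + €29,500 + €6,300 + €31,700 = €176,200
  Less exemption €54,000 → base €122,200
  €122,200 × 20% = €24,440

€24,440 > €16,369, so the alternative minimum tax is the binding amount.

€24,440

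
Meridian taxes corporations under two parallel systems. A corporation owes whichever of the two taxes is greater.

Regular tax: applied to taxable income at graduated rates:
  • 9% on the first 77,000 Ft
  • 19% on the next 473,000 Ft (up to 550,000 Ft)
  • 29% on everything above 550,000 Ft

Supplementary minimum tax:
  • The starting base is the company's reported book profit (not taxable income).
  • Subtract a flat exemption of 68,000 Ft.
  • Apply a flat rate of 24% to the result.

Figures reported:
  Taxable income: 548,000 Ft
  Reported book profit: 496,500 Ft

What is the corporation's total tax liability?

102,840 Ft

Supplementary minimum tax:
  Base (reported book profit): 496,500 Ft
  Less exemption 68,000 Ft → base 428,500 Ft
  428,500 Ft × 24% = 102,840 Ft

Regular tax:
  77,000 Ft × 9% = 6,930 Ft
  471,000 Ft × 19% = 89,490 Ft
  → 96,420 Ft

102,840 Ft > 96,420 Ft, so the supplementary minimum tax is the binding amount.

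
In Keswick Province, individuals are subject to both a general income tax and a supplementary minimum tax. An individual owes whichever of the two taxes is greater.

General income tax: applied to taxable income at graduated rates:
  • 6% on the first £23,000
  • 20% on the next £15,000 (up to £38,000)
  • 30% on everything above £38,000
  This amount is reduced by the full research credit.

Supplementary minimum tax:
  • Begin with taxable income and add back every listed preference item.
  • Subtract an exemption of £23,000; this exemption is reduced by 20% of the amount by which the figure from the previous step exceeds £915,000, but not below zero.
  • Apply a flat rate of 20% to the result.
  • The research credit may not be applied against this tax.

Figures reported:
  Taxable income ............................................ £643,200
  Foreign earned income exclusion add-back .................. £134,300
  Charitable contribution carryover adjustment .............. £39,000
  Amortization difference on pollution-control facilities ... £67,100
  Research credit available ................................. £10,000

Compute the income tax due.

General income tax:
  £23,000 × 6% = £1,380
  £15,000 × 20% = £3,000
  £605,200 × 30% = £181,560
  → £185,940
  Less research credit £10,000 → £175,940

Supplementary minimum tax:
  Adjusted income: £643,200 + £134,300 + £39,000 + £67,100 = £883,600
  Exemption: £883,600 ≤ £915,000, so full £23,000 applies
  Base: £883,600 − £23,000 = £860,600
  £860,600 × 20% = £172,120

£175,940 > £172,120, so the general income tax governs.

£175,940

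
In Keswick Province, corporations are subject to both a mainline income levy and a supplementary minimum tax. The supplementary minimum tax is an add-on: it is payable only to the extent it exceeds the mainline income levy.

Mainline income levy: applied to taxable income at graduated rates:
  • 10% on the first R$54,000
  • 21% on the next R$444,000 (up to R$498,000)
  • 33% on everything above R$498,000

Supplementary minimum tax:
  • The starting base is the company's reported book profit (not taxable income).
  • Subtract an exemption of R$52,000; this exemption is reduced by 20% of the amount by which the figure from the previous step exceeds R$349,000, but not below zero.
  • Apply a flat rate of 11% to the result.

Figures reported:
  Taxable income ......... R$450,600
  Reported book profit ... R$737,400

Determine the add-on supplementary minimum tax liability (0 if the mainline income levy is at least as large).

Mainline income levy:
  R$54,000 × 10% = R$5,400
  R$396,600 × 21% = R$83,286
  → R$88,686

Supplementary minimum tax:
  Base (reported book profit): R$737,400
  Exemption: 20% × (R$737,400 − R$349,000) = R$77,680 ≥ R$52,000, so the exemption is fully phased out
  Base: R$737,400 − R$0 = R$737,400
  R$737,400 × 11% = R$81,114

R$81,114 ≤ R$88,686, so no add-on is due.

R$0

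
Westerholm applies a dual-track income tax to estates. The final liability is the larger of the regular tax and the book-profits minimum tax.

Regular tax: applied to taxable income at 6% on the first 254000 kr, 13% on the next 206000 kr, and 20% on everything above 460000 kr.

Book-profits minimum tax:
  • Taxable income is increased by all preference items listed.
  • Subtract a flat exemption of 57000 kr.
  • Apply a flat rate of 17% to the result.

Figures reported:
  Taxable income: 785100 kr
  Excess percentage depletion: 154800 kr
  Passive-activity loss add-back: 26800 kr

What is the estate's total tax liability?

Book-profits minimum tax:
  Adjusted income: 785100 kr + 154800 kr + 26800 kr = 966700 kr
  Less exemption 57000 kr → base 909700 kr
  909700 kr × 17% = 154649 kr

Regular tax:
  254000 kr × 6% = 15240 kr
  206000 kr × 13% = 26780 kr
  325100 kr × 20% = 65020 kr
  → 107040 kr

154649 kr > 107040 kr, so the book-profits minimum tax is the binding amount.

154649 kr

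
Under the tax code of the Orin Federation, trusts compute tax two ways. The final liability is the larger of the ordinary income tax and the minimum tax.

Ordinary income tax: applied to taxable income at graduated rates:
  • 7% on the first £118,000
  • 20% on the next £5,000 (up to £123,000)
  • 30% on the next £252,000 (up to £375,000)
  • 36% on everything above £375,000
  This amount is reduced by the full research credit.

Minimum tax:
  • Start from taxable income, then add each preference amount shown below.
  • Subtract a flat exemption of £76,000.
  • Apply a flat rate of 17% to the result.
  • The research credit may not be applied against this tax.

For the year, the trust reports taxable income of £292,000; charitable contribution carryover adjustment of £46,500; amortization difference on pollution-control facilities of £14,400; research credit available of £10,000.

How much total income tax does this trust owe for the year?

Ordinary income tax:
  £118,000 × 7% = £8,260
  £5,000 × 20% = £1,000
  £169,000 × 30% = £50,700
  → £59,960
  Less research credit £10,000 → £49,960

Minimum tax:
  Adjusted income: £292,000 + £46,500 + £14,400 = £352,900
  Less exemption £76,000 → base £276,900
  £276,900 × 17% = £47,073

£49,960 > £47,073, so the ordinary income tax governs.

£49,960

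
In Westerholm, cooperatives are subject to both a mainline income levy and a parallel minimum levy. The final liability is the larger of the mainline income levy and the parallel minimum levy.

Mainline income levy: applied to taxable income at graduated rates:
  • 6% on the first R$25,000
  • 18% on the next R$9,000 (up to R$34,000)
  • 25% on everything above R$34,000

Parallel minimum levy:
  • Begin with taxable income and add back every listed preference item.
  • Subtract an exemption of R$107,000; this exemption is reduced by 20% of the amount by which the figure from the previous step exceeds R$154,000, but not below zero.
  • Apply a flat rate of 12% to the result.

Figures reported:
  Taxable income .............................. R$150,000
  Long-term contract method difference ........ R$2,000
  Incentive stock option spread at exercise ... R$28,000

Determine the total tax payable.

R$32,120

Parallel minimum levy:
  Adjusted income: R$150,000 + R$2,000 + R$28,000 = R$180,000
  Exemption: R$107,000 − 20% × (R$180,000 − R$154,000) = R$107,000 − R$5,200 = R$101,800
  Base: R$180,000 − R$101,800 = R$78,200
  R$78,200 × 12% = R$9,384

Mainline income levy:
  R$25,000 × 6% = R$1,500
  R$9,000 × 18% = R$1,620
  R$116,000 × 25% = R$29,000
  → R$32,120

R$32,120 > R$9,384, so the mainline income levy governs.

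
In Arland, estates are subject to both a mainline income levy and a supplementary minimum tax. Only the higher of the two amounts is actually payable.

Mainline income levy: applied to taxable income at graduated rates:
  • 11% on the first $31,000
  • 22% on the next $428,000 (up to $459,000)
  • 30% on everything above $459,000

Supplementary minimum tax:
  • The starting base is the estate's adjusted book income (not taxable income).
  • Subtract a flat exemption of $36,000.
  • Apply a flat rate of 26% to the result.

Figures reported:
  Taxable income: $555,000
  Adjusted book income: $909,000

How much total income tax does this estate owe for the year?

$226,980

Supplementary minimum tax:
  Base (adjusted book income): $909,000
  Less exemption $36,000 → base $873,000
  $873,000 × 26% = $226,980

Mainline income levy:
  $31,000 × 11% = $3,410
  $428,000 × 22% = $94,160
  $96,000 × 30% = $28,800
  → $126,370

$226,980 > $126,370, so the supplementary minimum tax is the binding amount.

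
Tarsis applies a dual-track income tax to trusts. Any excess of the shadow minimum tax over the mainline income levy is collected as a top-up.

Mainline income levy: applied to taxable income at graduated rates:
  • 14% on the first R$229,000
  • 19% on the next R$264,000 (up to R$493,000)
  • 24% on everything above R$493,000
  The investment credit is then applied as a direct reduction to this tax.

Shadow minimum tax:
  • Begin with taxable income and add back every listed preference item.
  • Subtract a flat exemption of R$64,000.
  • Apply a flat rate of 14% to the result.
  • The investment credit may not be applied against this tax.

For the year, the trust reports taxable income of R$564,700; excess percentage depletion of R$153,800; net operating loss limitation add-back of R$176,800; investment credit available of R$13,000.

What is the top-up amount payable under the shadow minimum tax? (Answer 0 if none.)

Mainline income levy:
  R$229,000 × 14% = R$32,060
  R$264,000 × 19% = R$50,160
  R$71,700 × 24% = R$17,208
  → R$99,428
  Less investment credit R$13,000 → R$86,428

Shadow minimum tax:
  Adjusted income: R$564,700 + R$153,800 + R$176,800 = R$895,300
  Less exemption R$64,000 → base R$831,300
  R$831,300 × 14% = R$116,382

Excess of shadow minimum tax over mainline income levy: R$116,382 − R$86,428 = R$29,954.

R$29,954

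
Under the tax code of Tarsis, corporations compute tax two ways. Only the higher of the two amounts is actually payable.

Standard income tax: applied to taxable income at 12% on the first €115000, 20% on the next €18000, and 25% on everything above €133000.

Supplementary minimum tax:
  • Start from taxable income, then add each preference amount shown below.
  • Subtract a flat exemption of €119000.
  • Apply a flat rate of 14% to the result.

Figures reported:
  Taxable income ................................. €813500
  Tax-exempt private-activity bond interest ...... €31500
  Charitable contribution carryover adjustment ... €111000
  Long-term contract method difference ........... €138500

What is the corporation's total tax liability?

€187525

Standard income tax:
  €115000 × 12% = €13800
  €18000 × 20% = €3600
  €680500 × 25% = €170125
  → €187525

Supplementary minimum tax:
  Adjusted income: €813500 + €31500 + €111000 + €138500 = €1094500
  Less exemption €119000 → base €975500
  €975500 × 14% = €136570

€187525 > €136570, so the standard income tax governs.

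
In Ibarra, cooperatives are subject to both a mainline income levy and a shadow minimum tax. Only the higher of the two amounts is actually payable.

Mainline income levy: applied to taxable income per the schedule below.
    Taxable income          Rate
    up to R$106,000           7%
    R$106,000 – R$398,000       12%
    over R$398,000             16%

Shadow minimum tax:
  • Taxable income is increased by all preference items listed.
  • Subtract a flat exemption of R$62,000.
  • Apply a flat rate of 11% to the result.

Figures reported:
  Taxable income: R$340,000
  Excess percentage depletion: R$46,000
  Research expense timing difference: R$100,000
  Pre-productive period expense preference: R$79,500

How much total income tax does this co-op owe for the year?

R$55,385

Mainline income levy:
  R$106,000 × 7% = R$7,420
  R$234,000 × 12% = R$28,080
  → R$35,500

Shadow minimum tax:
  Adjusted income: R$340,000 + R$46,000 + R$100,000 + R$79,500 = R$565,500
  Less exemption R$62,000 → base R$503,500
  R$503,500 × 11% = R$55,385

R$55,385 > R$35,500, so the shadow minimum tax is the binding amount.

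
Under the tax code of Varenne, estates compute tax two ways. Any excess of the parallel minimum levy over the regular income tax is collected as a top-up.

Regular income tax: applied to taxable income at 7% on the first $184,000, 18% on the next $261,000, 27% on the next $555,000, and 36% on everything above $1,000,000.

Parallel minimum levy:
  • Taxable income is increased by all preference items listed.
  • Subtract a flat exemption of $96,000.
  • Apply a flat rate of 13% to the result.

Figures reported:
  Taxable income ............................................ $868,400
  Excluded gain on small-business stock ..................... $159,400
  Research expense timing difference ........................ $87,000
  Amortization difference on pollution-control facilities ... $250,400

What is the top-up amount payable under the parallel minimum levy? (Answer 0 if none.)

$0

Parallel minimum levy:
  Adjusted income: $868,400 + $159,400 + $87,000 + $250,400 = $1,365,200
  Less exemption $96,000 → base $1,269,200
  $1,269,200 × 13% = $164,996

Regular income tax:
  $184,000 × 7% = $12,880
  $261,000 × 18% = $46,980
  $423,400 × 27% = $114,318
  → $174,178

$164,996 ≤ $174,178, so no add-on is due.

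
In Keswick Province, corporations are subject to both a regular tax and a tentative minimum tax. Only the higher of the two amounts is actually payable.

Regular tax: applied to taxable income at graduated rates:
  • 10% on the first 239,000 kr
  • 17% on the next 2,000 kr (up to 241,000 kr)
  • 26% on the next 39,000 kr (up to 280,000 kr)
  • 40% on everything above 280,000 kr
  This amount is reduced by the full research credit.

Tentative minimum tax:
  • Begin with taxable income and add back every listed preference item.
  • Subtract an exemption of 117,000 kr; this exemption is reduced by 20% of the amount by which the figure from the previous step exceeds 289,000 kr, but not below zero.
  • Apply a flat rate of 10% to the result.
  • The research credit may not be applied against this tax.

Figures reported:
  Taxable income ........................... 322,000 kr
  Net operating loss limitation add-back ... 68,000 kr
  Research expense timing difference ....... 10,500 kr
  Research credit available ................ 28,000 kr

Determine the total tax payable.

Regular tax:
  239,000 kr × 10% = 23,900 kr
  2,000 kr × 17% = 340 kr
  39,000 kr × 26% = 10,140 kr
  42,000 kr × 40% = 16,800 kr
  → 51,180 kr
  Less research credit 28,000 kr → 23,180 kr

Tentative minimum tax:
  Adjusted income: 322,000 kr + 68,000 kr + 10,500 kr = 400,500 kr
  Exemption: 117,000 kr − 20% × (400,500 kr − 289,000 kr) = 117,000 kr − 22,300 kr = 94,700 kr
  Base: 400,500 kr − 94,700 kr = 305,800 kr
  305,800 kr × 10% = 30,580 kr

30,580 kr > 23,180 kr, so the tentative minimum tax is the binding amount.

30,580 kr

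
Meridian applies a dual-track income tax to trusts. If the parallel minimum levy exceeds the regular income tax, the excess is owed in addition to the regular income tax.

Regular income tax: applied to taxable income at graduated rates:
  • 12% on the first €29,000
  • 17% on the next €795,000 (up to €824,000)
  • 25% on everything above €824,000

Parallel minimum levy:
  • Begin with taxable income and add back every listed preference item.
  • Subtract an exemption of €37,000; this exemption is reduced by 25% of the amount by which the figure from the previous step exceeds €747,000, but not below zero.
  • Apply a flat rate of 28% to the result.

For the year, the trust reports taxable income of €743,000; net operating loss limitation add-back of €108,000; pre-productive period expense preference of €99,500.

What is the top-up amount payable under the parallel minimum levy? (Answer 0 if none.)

Parallel minimum levy:
  Adjusted income: €743,000 + €108,000 + €99,500 = €950,500
  Exemption: 25% × (€950,500 − €747,000) = €50,875 ≥ €37,000, so the exemption is fully phased out
  Base: €950,500 − €0 = €950,500
  €950,500 × 28% = €266,140

Regular income tax:
  €29,000 × 12% = €3,480
  €714,000 × 17% = €121,380
  → €124,860

Excess of parallel minimum levy over regular income tax: €266,140 − €124,860 = €141,280.

€141,280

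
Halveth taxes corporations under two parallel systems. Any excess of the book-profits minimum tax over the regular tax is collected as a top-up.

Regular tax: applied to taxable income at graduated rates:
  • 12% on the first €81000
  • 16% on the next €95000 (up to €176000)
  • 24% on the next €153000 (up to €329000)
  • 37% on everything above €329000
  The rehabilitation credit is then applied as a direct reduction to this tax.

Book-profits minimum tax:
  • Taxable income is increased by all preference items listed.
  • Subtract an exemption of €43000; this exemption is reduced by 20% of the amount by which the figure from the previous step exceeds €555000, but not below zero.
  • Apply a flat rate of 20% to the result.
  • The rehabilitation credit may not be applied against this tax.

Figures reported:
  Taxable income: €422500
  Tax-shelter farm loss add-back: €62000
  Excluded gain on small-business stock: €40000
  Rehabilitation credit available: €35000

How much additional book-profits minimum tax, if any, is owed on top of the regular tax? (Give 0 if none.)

€35065

Regular tax:
  €81000 × 12% = €9720
  €95000 × 16% = €15200
  €153000 × 24% = €36720
  €93500 × 37% = €34595
  → €96235
  Less rehabilitation credit €35000 → €61235

Book-profits minimum tax:
  Adjusted income: €422500 + €62000 + €40000 = €524500
  Exemption: €524500 ≤ €555000, so full €43000 applies
  Base: €524500 − €43000 = €481500
  €481500 × 20% = €96300

Excess of book-profits minimum tax over regular tax: €96300 − €61235 = €35065.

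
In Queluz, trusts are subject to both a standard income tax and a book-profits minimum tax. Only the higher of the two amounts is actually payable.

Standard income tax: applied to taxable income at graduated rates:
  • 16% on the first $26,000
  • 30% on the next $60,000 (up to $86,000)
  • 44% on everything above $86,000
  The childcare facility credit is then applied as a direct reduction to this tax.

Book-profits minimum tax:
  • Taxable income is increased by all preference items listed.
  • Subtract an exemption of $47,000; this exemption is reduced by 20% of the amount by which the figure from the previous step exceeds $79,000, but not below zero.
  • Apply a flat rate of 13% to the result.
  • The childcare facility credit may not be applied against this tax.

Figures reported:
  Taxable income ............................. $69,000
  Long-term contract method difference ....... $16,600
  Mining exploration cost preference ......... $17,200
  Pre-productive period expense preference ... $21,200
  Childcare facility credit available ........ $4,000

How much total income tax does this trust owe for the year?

Standard income tax:
  $26,000 × 16% = $4,160
  $43,000 × 30% = $12,900
  → $17,060
  Less childcare facility credit $4,000 → $13,060

Book-profits minimum tax:
  Adjusted income: $69,000 + $16,600 + $17,200 + $21,200 = $124,000
  Exemption: $47,000 − 20% × ($124,000 − $79,000) = $47,000 − $9,000 = $38,000
  Base: $124,000 − $38,000 = $86,000
  $86,000 × 13% = $11,180

$13,060 > $11,180, so the standard income tax governs.

$13,060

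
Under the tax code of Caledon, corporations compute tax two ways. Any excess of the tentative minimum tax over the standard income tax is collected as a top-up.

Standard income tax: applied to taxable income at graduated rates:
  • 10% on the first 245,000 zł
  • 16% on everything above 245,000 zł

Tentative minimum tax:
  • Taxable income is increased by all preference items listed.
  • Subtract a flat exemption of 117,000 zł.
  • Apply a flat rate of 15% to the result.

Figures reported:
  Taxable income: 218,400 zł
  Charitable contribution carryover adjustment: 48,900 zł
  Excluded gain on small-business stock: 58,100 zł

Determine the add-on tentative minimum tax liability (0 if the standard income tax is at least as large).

Standard income tax:
  218,400 zł × 10% = 21,840 zł

Tentative minimum tax:
  Adjusted income: 218,400 zł + 48,900 zł + 58,100 zł = 325,400 zł
  Less exemption 117,000 zł → base 208,400 zł
  208,400 zł × 15% = 31,260 zł

Excess of tentative minimum tax over standard income tax: 31,260 zł − 21,840 zł = 9,420 zł.

9,420 zł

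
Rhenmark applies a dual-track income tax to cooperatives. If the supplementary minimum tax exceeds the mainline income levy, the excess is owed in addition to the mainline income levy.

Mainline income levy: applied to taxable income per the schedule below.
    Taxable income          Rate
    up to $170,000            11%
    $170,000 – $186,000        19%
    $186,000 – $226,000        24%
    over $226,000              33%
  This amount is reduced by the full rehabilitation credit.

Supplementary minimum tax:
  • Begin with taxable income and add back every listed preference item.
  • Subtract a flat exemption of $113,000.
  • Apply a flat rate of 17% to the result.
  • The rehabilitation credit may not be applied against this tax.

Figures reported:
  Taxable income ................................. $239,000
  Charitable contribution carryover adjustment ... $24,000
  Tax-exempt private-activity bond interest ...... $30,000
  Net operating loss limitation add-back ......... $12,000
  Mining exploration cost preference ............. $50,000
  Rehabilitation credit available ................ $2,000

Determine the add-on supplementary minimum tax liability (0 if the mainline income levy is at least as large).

$7,510

Mainline income levy:
  $170,000 × 11% = $18,700
  $16,000 × 19% = $3,040
  $40,000 × 24% = $9,600
  $13,000 × 33% = $4,290
  → $35,630
  Less rehabilitation credit $2,000 → $33,630

Supplementary minimum tax:
  Adjusted income: $239,000 + $24,000 + $30,000 + $12,000 + $50,000 = $355,000
  Less exemption $113,000 → base $242,000
  $242,000 × 17% = $41,140

Excess of supplementary minimum tax over mainline income levy: $41,140 − $33,630 = $7,510.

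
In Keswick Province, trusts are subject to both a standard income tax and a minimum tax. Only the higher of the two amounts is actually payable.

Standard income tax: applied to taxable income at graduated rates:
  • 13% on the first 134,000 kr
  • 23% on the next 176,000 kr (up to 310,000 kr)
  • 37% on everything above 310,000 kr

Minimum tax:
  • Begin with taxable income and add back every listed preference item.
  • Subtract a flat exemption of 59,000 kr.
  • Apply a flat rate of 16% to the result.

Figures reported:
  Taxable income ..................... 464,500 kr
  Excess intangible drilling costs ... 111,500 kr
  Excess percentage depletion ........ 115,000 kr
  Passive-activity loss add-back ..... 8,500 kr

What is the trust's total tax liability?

115,065 kr

Minimum tax:
  Adjusted income: 464,500 kr + 111,500 kr + 115,000 kr + 8,500 kr = 699,500 kr
  Less exemption 59,000 kr → base 640,500 kr
  640,500 kr × 16% = 102,480 kr

Standard income tax:
  134,000 kr × 13% = 17,420 kr
  176,000 kr × 23% = 40,480 kr
  154,500 kr × 37% = 57,165 kr
  → 115,065 kr

115,065 kr > 102,480 kr, so the standard income tax governs.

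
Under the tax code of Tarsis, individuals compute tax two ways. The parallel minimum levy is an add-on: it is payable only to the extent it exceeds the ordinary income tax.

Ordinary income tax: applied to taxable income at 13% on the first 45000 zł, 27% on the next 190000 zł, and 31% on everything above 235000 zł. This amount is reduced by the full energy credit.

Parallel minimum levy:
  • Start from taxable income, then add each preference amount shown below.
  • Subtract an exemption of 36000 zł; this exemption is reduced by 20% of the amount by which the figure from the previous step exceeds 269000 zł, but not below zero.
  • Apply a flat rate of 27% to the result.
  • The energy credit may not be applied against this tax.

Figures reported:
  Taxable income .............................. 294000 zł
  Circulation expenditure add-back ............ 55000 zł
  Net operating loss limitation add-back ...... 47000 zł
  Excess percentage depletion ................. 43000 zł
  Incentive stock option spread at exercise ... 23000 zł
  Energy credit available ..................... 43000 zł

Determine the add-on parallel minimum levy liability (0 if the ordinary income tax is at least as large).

Ordinary income tax:
  45000 zł × 13% = 5850 zł
  190000 zł × 27% = 51300 zł
  59000 zł × 31% = 18290 zł
  → 75440 zł
  Less energy credit 43000 zł → 32440 zł

Parallel minimum levy:
  Adjusted income: 294000 zł + 55000 zł + 47000 zł + 43000 zł + 23000 zł = 462000 zł
  Exemption: 20% × (462000 zł − 269000 zł) = 38600 zł ≥ 36000 zł, so the exemption is fully phased out
  Base: 462000 zł − 0 zł = 462000 zł
  462000 zł × 27% = 124740 zł

Excess of parallel minimum levy over ordinary income tax: 124740 zł − 32440 zł = 92300 zł.

92300 zł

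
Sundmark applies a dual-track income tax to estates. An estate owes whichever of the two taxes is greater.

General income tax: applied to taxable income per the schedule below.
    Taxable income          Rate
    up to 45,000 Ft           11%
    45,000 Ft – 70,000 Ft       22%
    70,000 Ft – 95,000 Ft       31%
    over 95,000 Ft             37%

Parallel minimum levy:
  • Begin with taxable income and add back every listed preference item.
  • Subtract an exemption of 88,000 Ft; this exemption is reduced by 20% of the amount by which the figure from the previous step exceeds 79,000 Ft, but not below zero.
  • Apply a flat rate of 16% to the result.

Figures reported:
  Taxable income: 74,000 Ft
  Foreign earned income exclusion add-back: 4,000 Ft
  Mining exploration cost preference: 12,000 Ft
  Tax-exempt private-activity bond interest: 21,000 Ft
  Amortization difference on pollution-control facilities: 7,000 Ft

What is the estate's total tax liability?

Parallel minimum levy:
  Adjusted income: 74,000 Ft + 4,000 Ft + 12,000 Ft + 21,000 Ft + 7,000 Ft = 118,000 Ft
  Exemption: 88,000 Ft − 20% × (118,000 Ft − 79,000 Ft) = 88,000 Ft − 7,800 Ft = 80,200 Ft
  Base: 118,000 Ft − 80,200 Ft = 37,800 Ft
  37,800 Ft × 16% = 6,048 Ft

General income tax:
  45,000 Ft × 11% = 4,950 Ft
  25,000 Ft × 22% = 5,500 Ft
  4,000 Ft × 31% = 1,240 Ft
  → 11,690 Ft

11,690 Ft > 6,048 Ft, so the general income tax governs.

11,690 Ft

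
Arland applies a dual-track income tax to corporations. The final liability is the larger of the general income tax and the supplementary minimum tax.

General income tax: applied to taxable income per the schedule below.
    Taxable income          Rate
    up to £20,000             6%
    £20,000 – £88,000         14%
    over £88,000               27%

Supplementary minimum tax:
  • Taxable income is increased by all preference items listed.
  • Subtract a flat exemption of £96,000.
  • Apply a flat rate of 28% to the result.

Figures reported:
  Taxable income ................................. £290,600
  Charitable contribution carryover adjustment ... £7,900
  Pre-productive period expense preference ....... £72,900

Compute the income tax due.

£77,112

General income tax:
  £20,000 × 6% = £1,200
  £68,000 × 14% = £9,520
  £202,600 × 27% = £54,702
  → £65,422

Supplementary minimum tax:
  Adjusted income: £290,600 + £7,900 + £72,900 = £371,400
  Less exemption £96,000 → base £275,400
  £275,400 × 28% = £77,112

£77,112 > £65,422, so the supplementary minimum tax is the binding amount.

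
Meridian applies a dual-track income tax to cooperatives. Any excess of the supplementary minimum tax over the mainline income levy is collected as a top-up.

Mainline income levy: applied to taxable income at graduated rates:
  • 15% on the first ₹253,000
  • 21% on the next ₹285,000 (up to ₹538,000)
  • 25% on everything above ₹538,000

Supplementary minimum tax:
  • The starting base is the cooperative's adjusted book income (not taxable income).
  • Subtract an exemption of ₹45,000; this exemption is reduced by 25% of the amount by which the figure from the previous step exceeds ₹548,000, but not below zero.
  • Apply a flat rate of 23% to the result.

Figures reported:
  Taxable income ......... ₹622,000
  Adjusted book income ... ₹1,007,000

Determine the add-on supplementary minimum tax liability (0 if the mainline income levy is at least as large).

₹112,810

Supplementary minimum tax:
  Base (adjusted book income): ₹1,007,000
  Exemption: 25% × (₹1,007,000 − ₹548,000) = ₹114,750 ≥ ₹45,000, so the exemption is fully phased out
  Base: ₹1,007,000 − ₹0 = ₹1,007,000
  ₹1,007,000 × 23% = ₹231,610

Mainline income levy:
  ₹253,000 × 15% = ₹37,950
  ₹285,000 × 21% = ₹59,850
  ₹84,000 × 25% = ₹21,000
  → ₹118,800

Excess of supplementary minimum tax over mainline income levy: ₹231,610 − ₹118,800 = ₹112,810.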